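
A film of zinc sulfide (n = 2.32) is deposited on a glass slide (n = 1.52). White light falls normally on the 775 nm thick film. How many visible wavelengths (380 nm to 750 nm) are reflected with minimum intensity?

Top surface (1.0 → 2.32): reflection off a higher-index medium gives a half-wave phase shift.
At the lower boundary (n = 2.32 to n = 1.52) the reflected ray undergoes no phase shift.
Exactly one π shift → a net half-wave offset.
With one net inversion, destructive interference in reflection requires 2 n t = m λ.
λ = 2 n t / m = 3596 / m nm.
m=4: 899 nm (IR); m=5: 719 nm (visible); m=6: 599 nm (visible); m=7: 514 nm (visible); m=8: 450 nm (visible); m=9: 400 nm (visible); m=10: 360 nm (UV).

5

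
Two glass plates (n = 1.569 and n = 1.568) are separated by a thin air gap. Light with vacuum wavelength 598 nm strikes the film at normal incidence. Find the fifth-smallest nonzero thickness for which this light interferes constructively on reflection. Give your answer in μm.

Ray reflecting at the top interface goes from n = 1.569 toward n = 1.0: no phase shift.
Ray reflecting at the bottom interface goes from n = 1.0 toward n = 1.568: a half-wave phase shift.
Net: one phase inversion between the two reflected rays.
For bright reflection here: 2 n t = (m + ½) λ.
The fifth-smallest nonzero thickness corresponds to m = 4: t = (m + ½) λ / (2 n) = 4.50 × 598 / (2 × 1.0) = 1346 nm.

1.35 μm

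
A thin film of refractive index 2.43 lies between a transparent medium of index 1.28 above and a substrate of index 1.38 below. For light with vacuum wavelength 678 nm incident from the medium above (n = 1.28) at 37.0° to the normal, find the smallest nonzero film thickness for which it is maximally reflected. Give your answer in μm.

0.0735 μm

At the upper boundary (n = 1.28 to n = 2.43) the reflected ray undergoes a half-wave phase shift.
At the lower boundary (n = 2.43 to n = 1.38) the reflected ray undergoes no phase shift.
Net: one phase inversion between the two reflected rays.
With one net inversion, constructive interference in reflection requires 2 n t cos θ_r = (m + ½) λ.
Snell's law: 1.28 sin 37.0° = 2.43 sin θ_r → sin θ_r = 0.317, cos θ_r = 0.948.
Minimum at m = 0: t = λ / (4 n cos θ_r) = 678 / (4 × 2.43 × 0.948) = 73.5 nm.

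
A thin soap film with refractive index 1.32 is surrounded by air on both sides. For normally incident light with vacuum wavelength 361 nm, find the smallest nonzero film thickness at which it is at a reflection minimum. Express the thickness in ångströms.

Top surface (1.0 → 1.32): reflection off a higher-index medium gives a half-wave phase shift.
Ray reflecting at the bottom interface goes from n = 1.32 toward n = 1.0: no phase shift.
Net: one phase inversion between the two reflected rays.
With one net inversion, destructive interference in reflection requires 2 n t = m λ.
Minimum nonzero at m = 1: t = λ / (2 n) = 361 / (2 × 1.32) = 137 nm.

1367 Å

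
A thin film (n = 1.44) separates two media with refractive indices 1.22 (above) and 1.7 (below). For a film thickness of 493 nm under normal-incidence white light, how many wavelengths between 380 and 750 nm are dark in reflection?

2

At the upper boundary (n = 1.22 to n = 1.44) the reflected ray undergoes a half-wave phase shift.
At the lower boundary (n = 1.44 to n = 1.7) the reflected ray undergoes a half-wave phase shift.
Net: no relative phase inversion (both shifts match).
With no net inversion, destructive interference in reflection requires 2 n t = (m + ½) λ.
λ = 2 n t / (m + ½) = 1420 / (m + ½) nm.
m=1: 947 nm (IR); m=2: 568 nm (visible); m=3: 406 nm (visible); m=4: 316 nm (UV).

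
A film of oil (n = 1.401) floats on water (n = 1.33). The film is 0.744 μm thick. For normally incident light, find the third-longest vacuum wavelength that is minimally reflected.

695 nm

Top surface (1.0 → 1.401): reflection off a higher-index medium gives a half-wave phase shift.
Ray reflecting at the bottom interface goes from n = 1.401 toward n = 1.33: no phase shift.
Net: one phase inversion between the two reflected rays.
With one net inversion, destructive interference in reflection requires 2 n t = m λ.
λ = 2 n t / m. The third-longest wavelength is m = 3: λ = 2 × 1.401 × 744 / 3.00 = 695 nm.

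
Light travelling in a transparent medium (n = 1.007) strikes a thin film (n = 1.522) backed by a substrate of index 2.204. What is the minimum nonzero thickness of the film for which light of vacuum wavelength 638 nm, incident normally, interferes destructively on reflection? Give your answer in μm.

0.105 μm

At the upper boundary (n = 1.007 to n = 1.522) the reflected ray undergoes a half-wave phase shift.
At the lower boundary (n = 1.522 to n = 2.204) the reflected ray undergoes a half-wave phase shift.
Zero or two π shifts → no net half-wave offset.
For dark reflection here: 2 n t = (m + ½) λ.
Minimum at m = 0: t = λ / (4 n) = 638 / (4 × 1.522) = 105 nm.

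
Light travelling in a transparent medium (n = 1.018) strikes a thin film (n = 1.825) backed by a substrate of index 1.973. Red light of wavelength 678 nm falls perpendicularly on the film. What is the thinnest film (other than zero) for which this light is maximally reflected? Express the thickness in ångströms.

At the upper boundary (n = 1.018 to n = 1.825) the reflected ray undergoes a half-wave phase shift.
At the lower boundary (n = 1.825 to n = 1.973) the reflected ray undergoes a half-wave phase shift.
Net: no relative phase inversion (both shifts match).
For maximum reflection here: 2 n t = m λ.
Minimum nonzero at m = 1: t = λ / (2 n) = 678 / (2 × 1.825) = 186 nm.

1858 Å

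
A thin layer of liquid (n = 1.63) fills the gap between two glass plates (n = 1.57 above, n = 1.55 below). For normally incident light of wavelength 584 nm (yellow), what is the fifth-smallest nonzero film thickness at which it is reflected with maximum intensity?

Top surface (1.57 → 1.63): reflection off a higher-index medium gives a half-wave phase shift.
Bottom surface (1.63 → 1.55): reflection off a lower-index medium gives no phase shift.
The two reflections differ by half a wavelength.
So the condition for constructive reflection is 2 n t = (m + ½) λ.
The fifth-smallest nonzero thickness corresponds to m = 4: t = (m + ½) λ / (2 n) = 4.50 × 584 / (2 × 1.63) = 806 nm.

806 nm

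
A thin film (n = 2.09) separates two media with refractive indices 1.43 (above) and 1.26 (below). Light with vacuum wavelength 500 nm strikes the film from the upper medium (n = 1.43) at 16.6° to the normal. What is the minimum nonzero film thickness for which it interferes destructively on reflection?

Top surface (1.43 → 2.09): reflection off a higher-index medium gives a half-wave phase shift.
Ray reflecting at the bottom interface goes from n = 2.09 toward n = 1.26: no phase shift.
Exactly one π shift → a net half-wave offset.
With one net inversion, destructive interference in reflection requires 2 n t cos θ_r = m λ.
Snell's law: 1.43 sin 16.6° = 2.09 sin θ_r → sin θ_r = 0.195, cos θ_r = 0.981.
Minimum nonzero at m = 1: t = λ / (2 n cos θ_r) = 500 / (2 × 2.09 × 0.981) = 122 nm.

122 nm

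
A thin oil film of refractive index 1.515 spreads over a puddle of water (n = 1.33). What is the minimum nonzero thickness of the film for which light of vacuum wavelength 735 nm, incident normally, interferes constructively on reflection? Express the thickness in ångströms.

Top surface (1.0 → 1.515): reflection off a higher-index medium gives a half-wave phase shift.
At the lower boundary (n = 1.515 to n = 1.33) the reflected ray undergoes no phase shift.
Net: one phase inversion between the two reflected rays.
With one net inversion, constructive interference in reflection requires 2 n t = (m + ½) λ.
Minimum at m = 0: t = λ / (4 n) = 735 / (4 × 1.515) = 121 nm.

1213 Å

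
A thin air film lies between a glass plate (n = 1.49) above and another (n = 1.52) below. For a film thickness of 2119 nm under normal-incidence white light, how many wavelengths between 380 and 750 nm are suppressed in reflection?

6

Ray reflecting at the top interface goes from n = 1.49 toward n = 1.0: no phase shift.
Ray reflecting at the bottom interface goes from n = 1.0 toward n = 1.52: a half-wave phase shift.
Exactly one π shift → a net half-wave offset.
So the condition for destructive reflection is 2 n t = m λ.
λ = 2 n t / m = 4238 / m nm.
m=5: 848 nm (IR); m=6: 706 nm (visible); m=7: 605 nm (visible); m=8: 530 nm (visible); m=9: 471 nm (visible); m=10: 424 nm (visible); m=11: 385 nm (visible); m=12: 353 nm (UV).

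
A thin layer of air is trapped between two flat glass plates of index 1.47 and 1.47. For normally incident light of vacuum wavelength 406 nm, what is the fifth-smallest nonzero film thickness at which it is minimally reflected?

Top surface (1.47 → 1.0): reflection off a lower-index medium gives no phase shift.
Bottom surface (1.0 → 1.47): reflection off a higher-index medium gives a half-wave phase shift.
Exactly one π shift → a net half-wave offset.
So the condition for destructive reflection is 2 n t = m λ.
The fifth-smallest nonzero thickness corresponds to m = 5: t = m λ / (2 n) = 5.00 × 406 / (2 × 1.0) = 1015 nm.

1015 nm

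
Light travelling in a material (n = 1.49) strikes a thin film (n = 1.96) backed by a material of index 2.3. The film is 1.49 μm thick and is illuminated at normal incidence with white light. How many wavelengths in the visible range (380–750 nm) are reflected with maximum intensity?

At the upper boundary (n = 1.49 to n = 1.96) the reflected ray undergoes a half-wave phase shift.
Ray reflecting at the bottom interface goes from n = 1.96 toward n = 2.3: a half-wave phase shift.
The two reflections carry the same phase change, so no net offset.
So the condition for constructive reflection is 2 n t = m λ.
λ = 2 n t / m = 5841 / m nm.
m=7: 834 nm (IR); m=8: 730 nm (visible); m=9: 649 nm (visible); m=10: 584 nm (visible); m=11: 531 nm (visible); m=12: 487 nm (visible); m=13: 449 nm (visible); m=14: 417 nm (visible); m=15: 389 nm (visible); m=16: 365 nm (UV).

8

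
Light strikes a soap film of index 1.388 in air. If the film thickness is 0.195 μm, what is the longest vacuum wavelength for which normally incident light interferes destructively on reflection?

541 nm

Ray reflecting at the top interface goes from n = 1.0 toward n = 1.388: a half-wave phase shift.
At the lower boundary (n = 1.388 to n = 1.0) the reflected ray undergoes no phase shift.
Exactly one π shift → a net half-wave offset.
So the condition for destructive reflection is 2 n t = m λ.
λ = 2 n t / m. The longest wavelength is m = 1: λ = 2 × 1.388 × 195 / 1.00 = 541 nm.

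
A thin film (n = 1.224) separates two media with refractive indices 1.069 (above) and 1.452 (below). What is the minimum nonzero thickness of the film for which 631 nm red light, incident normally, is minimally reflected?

Ray reflecting at the top interface goes from n = 1.069 toward n = 1.224: a half-wave phase shift.
Bottom surface (1.224 → 1.452): reflection off a higher-index medium gives a half-wave phase shift.
The two reflections carry the same phase change, so no net offset.
With no net inversion, destructive interference in reflection requires 2 n t = (m + ½) λ.
Minimum at m = 0: t = λ / (4 n) = 631 / (4 × 1.224) = 129 nm.

129 nm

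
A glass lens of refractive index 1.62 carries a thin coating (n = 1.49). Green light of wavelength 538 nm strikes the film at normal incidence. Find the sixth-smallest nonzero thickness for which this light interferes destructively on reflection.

993 nm

Top surface (1.0 → 1.49): reflection off a higher-index medium gives a half-wave phase shift.
At the lower boundary (n = 1.49 to n = 1.62) the reflected ray undergoes a half-wave phase shift.
Zero or two π shifts → no net half-wave offset.
With no net inversion, destructive interference in reflection requires 2 n t = (m + ½) λ.
The sixth-smallest nonzero thickness corresponds to m = 5: t = (m + ½) λ / (2 n) = 5.50 × 538 / (2 × 1.49) = 993 nm.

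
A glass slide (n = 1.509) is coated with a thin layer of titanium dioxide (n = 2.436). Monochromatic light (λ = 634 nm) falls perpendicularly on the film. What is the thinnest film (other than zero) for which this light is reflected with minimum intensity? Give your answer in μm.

0.130 μm

Top surface (1.0 → 2.436): reflection off a higher-index medium gives a half-wave phase shift.
Ray reflecting at the bottom interface goes from n = 2.436 toward n = 1.509: no phase shift.
Exactly one π shift → a net half-wave offset.
For weak reflection here: 2 n t = m λ.
Minimum nonzero at m = 1: t = λ / (2 n) = 634 / (2 × 2.436) = 130 nm.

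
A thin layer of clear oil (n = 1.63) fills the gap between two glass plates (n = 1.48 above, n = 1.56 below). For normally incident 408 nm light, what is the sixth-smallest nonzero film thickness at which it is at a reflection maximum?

At the upper boundary (n = 1.48 to n = 1.63) the reflected ray undergoes a half-wave phase shift.
Ray reflecting at the bottom interface goes from n = 1.63 toward n = 1.56: no phase shift.
The two reflections differ by half a wavelength.
With one net inversion, constructive interference in reflection requires 2 n t = (m + ½) λ.
The sixth-smallest nonzero thickness corresponds to m = 5: t = (m + ½) λ / (2 n) = 5.50 × 408 / (2 × 1.63) = 688 nm.

688 nm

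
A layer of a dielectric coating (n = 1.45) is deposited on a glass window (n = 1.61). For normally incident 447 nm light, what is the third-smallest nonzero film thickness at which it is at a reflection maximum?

462 nm

At the upper boundary (n = 1.0 to n = 1.45) the reflected ray undergoes a half-wave phase shift.
Ray reflecting at the bottom interface goes from n = 1.45 toward n = 1.61: a half-wave phase shift.
Zero or two π shifts → no net half-wave offset.
For strong reflection here: 2 n t = m λ.
The third-smallest nonzero thickness corresponds to m = 3: t = m λ / (2 n) = 3.00 × 447 / (2 × 1.45) = 462 nm.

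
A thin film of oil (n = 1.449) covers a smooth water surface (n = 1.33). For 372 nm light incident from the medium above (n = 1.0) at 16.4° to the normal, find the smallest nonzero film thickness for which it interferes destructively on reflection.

At the upper boundary (n = 1.0 to n = 1.449) the reflected ray undergoes a half-wave phase shift.
At the lower boundary (n = 1.449 to n = 1.33) the reflected ray undergoes no phase shift.
Exactly one π shift → a net half-wave offset.
So the condition for destructive reflection is 2 n t cos θ_r = m λ.
Snell's law: 1.0 sin 16.4° = 1.449 sin θ_r → sin θ_r = 0.195, cos θ_r = 0.981.
Minimum nonzero at m = 1: t = λ / (2 n cos θ_r) = 372 / (2 × 1.449 × 0.981) = 131 nm.

131 nm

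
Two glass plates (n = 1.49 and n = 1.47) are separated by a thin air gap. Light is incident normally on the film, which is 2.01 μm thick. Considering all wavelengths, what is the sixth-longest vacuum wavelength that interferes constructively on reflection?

Ray reflecting at the top interface goes from n = 1.49 toward n = 1.0: no phase shift.
Ray reflecting at the bottom interface goes from n = 1.0 toward n = 1.47: a half-wave phase shift.
Net: one phase inversion between the two reflected rays.
With one net inversion, constructive interference in reflection requires 2 n t = (m + ½) λ.
λ = 2 n t / (m + ½). The sixth-longest wavelength is m = 5: λ = 2 × 1.0 × 2010 / 5.50 = 731 nm.

731 nm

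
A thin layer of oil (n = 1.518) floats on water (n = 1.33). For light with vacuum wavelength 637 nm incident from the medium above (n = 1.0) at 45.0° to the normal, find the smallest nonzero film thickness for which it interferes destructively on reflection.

Top surface (1.0 → 1.518): reflection off a higher-index medium gives a half-wave phase shift.
Ray reflecting at the bottom interface goes from n = 1.518 toward n = 1.33: no phase shift.
Net: one phase inversion between the two reflected rays.
So the condition for destructive reflection is 2 n t cos θ_r = m λ.
Snell's law: 1.0 sin 45.0° = 1.518 sin θ_r → sin θ_r = 0.466, cos θ_r = 0.885.
Minimum nonzero at m = 1: t = λ / (2 n cos θ_r) = 637 / (2 × 1.518 × 0.885) = 237 nm.

237 nm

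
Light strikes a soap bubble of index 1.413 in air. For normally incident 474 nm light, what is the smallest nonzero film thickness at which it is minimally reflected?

168 nm

Top surface (1.0 → 1.413): reflection off a higher-index medium gives a half-wave phase shift.
Ray reflecting at the bottom interface goes from n = 1.413 toward n = 1.0: no phase shift.
Exactly one π shift → a net half-wave offset.
For weak reflection here: 2 n t = m λ.
The smallest nonzero thickness corresponds to m = 1: t = m λ / (2 n) = 1.00 × 474 / (2 × 1.413) = 168 nm.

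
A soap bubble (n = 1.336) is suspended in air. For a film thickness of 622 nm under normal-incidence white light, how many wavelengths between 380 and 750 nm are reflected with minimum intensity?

2

Ray reflecting at the top interface goes from n = 1.0 toward n = 1.336: a half-wave phase shift.
Bottom surface (1.336 → 1.0): reflection off a lower-index medium gives no phase shift.
The two reflections differ by half a wavelength.
So the condition for destructive reflection is 2 n t = m λ.
λ = 2 n t / m = 1662 / m nm.
m=2: 831 nm (IR); m=3: 554 nm (visible); m=4: 415 nm (visible); m=5: 332 nm (UV).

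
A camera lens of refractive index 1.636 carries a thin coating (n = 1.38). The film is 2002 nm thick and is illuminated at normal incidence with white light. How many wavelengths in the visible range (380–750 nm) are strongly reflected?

7

Ray reflecting at the top interface goes from n = 1.0 toward n = 1.38: a half-wave phase shift.
At the lower boundary (n = 1.38 to n = 1.636) the reflected ray undergoes a half-wave phase shift.
The two reflections carry the same phase change, so no net offset.
With no net inversion, constructive interference in reflection requires 2 n t = m λ.
λ = 2 n t / m = 5526 / m nm.
m=7: 789 nm (IR); m=8: 691 nm (visible); m=9: 614 nm (visible); m=10: 553 nm (visible); m=11: 502 nm (visible); m=12: 460 nm (visible); m=13: 425 nm (visible); m=14: 395 nm (visible); m=15: 368 nm (UV).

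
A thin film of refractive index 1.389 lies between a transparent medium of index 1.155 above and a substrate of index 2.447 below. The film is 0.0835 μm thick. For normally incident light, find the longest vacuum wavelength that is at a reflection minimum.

464 nm

Top surface (1.155 → 1.389): reflection off a higher-index medium gives a half-wave phase shift.
Bottom surface (1.389 → 2.447): reflection off a higher-index medium gives a half-wave phase shift.
The two reflections carry the same phase change, so no net offset.
So the condition for destructive reflection is 2 n t = (m + ½) λ.
λ = 2 n t / (m + ½). The longest wavelength is m = 0: λ = 2 × 1.389 × 83.5 / 0.500 = 464 nm.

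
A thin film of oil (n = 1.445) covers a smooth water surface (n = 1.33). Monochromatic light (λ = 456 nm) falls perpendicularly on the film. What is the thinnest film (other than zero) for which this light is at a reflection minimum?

Ray reflecting at the top interface goes from n = 1.0 toward n = 1.445: a half-wave phase shift.
Ray reflecting at the bottom interface goes from n = 1.445 toward n = 1.33: no phase shift.
The two reflections differ by half a wavelength.
So the condition for destructive reflection is 2 n t = m λ.
Minimum nonzero at m = 1: t = λ / (2 n) = 456 / (2 × 1.445) = 158 nm.

158 nm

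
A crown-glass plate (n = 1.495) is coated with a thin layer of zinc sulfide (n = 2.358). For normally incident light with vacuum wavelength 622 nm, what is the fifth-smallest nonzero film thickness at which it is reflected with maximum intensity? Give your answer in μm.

0.594 μm

Ray reflecting at the top interface goes from n = 1.0 toward n = 2.358: a half-wave phase shift.
Ray reflecting at the bottom interface goes from n = 2.358 toward n = 1.495: no phase shift.
Net: one phase inversion between the two reflected rays.
With one net inversion, constructive interference in reflection requires 2 n t = (m + ½) λ.
The fifth-smallest nonzero thickness corresponds to m = 4: t = (m + ½) λ / (2 n) = 4.50 × 622 / (2 × 2.358) = 594 nm.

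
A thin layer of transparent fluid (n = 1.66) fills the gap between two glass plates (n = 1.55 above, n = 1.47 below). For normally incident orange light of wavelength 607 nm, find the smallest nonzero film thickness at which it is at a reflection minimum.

183 nm

Top surface (1.55 → 1.66): reflection off a higher-index medium gives a half-wave phase shift.
Ray reflecting at the bottom interface goes from n = 1.66 toward n = 1.47: no phase shift.
Net: one phase inversion between the two reflected rays.
For minimum reflection here: 2 n t = m λ.
Minimum nonzero at m = 1: t = λ / (2 n) = 607 / (2 × 1.66) = 183 nm.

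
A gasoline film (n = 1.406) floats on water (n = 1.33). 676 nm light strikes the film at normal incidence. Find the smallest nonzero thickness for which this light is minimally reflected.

At the upper boundary (n = 1.0 to n = 1.406) the reflected ray undergoes a half-wave phase shift.
Bottom surface (1.406 → 1.33): reflection off a lower-index medium gives no phase shift.
Exactly one π shift → a net half-wave offset.
With one net inversion, destructive interference in reflection requires 2 n t = m λ.
The smallest nonzero thickness corresponds to m = 1: t = m λ / (2 n) = 1.00 × 676 / (2 × 1.406) = 240 nm.

240 nm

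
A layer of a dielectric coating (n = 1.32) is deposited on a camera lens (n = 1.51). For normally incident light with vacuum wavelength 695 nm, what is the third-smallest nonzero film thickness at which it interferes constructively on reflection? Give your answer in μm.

0.790 μm

Ray reflecting at the top interface goes from n = 1.0 toward n = 1.32: a half-wave phase shift.
At the lower boundary (n = 1.32 to n = 1.51) the reflected ray undergoes a half-wave phase shift.
Net: no relative phase inversion (both shifts match).
For maximum reflection here: 2 n t = m λ.
The third-smallest nonzero thickness corresponds to m = 3: t = m λ / (2 n) = 3.00 × 695 / (2 × 1.32) = 790 nm.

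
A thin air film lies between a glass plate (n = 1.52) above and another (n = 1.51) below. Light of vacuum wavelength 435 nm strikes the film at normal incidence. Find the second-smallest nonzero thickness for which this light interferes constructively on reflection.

Ray reflecting at the top interface goes from n = 1.52 toward n = 1.0: no phase shift.
Bottom surface (1.0 → 1.51): reflection off a higher-index medium gives a half-wave phase shift.
The two reflections differ by half a wavelength.
For strong reflection here: 2 n t = (m + ½) λ.
The second-smallest nonzero thickness corresponds to m = 1: t = (m + ½) λ / (2 n) = 1.50 × 435 / (2 × 1.0) = 326 nm.

326 nm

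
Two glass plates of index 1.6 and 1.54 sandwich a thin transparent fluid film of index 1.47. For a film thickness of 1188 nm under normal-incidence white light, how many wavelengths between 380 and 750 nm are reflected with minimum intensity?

At the upper boundary (n = 1.6 to n = 1.47) the reflected ray undergoes no phase shift.
Bottom surface (1.47 → 1.54): reflection off a higher-index medium gives a half-wave phase shift.
The two reflections differ by half a wavelength.
For weak reflection here: 2 n t = m λ.
λ = 2 n t / m = 3493 / m nm.
m=4: 873 nm (IR); m=5: 699 nm (visible); m=6: 582 nm (visible); m=7: 499 nm (visible); m=8: 437 nm (visible); m=9: 388 nm (visible); m=10: 349 nm (UV).

5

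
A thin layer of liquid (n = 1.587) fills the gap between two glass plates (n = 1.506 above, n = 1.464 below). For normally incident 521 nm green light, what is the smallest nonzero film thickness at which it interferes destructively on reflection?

164 nm

Top surface (1.506 → 1.587): reflection off a higher-index medium gives a half-wave phase shift.
Ray reflecting at the bottom interface goes from n = 1.587 toward n = 1.464: no phase shift.
The two reflections differ by half a wavelength.
So the condition for destructive reflection is 2 n t = m λ.
The smallest nonzero thickness corresponds to m = 1: t = m λ / (2 n) = 1.00 × 521 / (2 × 1.587) = 164 nm.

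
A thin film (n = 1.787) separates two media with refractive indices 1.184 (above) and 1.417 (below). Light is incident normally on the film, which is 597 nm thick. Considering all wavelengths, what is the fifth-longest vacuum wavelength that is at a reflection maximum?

474 nm

At the upper boundary (n = 1.184 to n = 1.787) the reflected ray undergoes a half-wave phase shift.
At the lower boundary (n = 1.787 to n = 1.417) the reflected ray undergoes no phase shift.
Net: one phase inversion between the two reflected rays.
With one net inversion, constructive interference in reflection requires 2 n t = (m + ½) λ.
λ = 2 n t / (m + ½). The fifth-longest wavelength is m = 4: λ = 2 × 1.787 × 597 / 4.50 = 474 nm.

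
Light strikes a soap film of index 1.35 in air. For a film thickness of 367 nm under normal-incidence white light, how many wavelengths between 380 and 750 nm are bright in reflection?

Top surface (1.0 → 1.35): reflection off a higher-index medium gives a half-wave phase shift.
At the lower boundary (n = 1.35 to n = 1.0) the reflected ray undergoes no phase shift.
The two reflections differ by half a wavelength.
For strong reflection here: 2 n t = (m + ½) λ.
λ = 2 n t / (m + ½) = 991 / (m + ½) nm.
m=0: 1982 nm (IR); m=1: 661 nm (visible); m=2: 396 nm (visible); m=3: 283 nm (UV).

2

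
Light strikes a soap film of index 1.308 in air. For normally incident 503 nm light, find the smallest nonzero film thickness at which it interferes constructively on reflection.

96.1 nm

Top surface (1.0 → 1.308): reflection off a higher-index medium gives a half-wave phase shift.
Bottom surface (1.308 → 1.0): reflection off a lower-index medium gives no phase shift.
The two reflections differ by half a wavelength.
So the condition for constructive reflection is 2 n t = (m + ½) λ.
Minimum at m = 0: t = λ / (4 n) = 503 / (4 × 1.308) = 96.1 nm.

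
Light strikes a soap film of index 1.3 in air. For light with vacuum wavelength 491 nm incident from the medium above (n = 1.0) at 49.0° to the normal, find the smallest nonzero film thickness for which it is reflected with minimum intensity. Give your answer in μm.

0.232 μm

At the upper boundary (n = 1.0 to n = 1.3) the reflected ray undergoes a half-wave phase shift.
Ray reflecting at the bottom interface goes from n = 1.3 toward n = 1.0: no phase shift.
Net: one phase inversion between the two reflected rays.
With one net inversion, destructive interference in reflection requires 2 n t cos θ_r = m λ.
Snell's law: 1.0 sin 49.0° = 1.3 sin θ_r → sin θ_r = 0.581, cos θ_r = 0.814.
Minimum nonzero at m = 1: t = λ / (2 n cos θ_r) = 491 / (2 × 1.3 × 0.814) = 232 nm.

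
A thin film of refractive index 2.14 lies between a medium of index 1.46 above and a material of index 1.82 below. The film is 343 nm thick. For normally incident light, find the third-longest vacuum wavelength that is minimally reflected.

At the upper boundary (n = 1.46 to n = 2.14) the reflected ray undergoes a half-wave phase shift.
Bottom surface (2.14 → 1.82): reflection off a lower-index medium gives no phase shift.
The two reflections differ by half a wavelength.
For minimum reflection here: 2 n t = m λ.
λ = 2 n t / m. The third-longest wavelength is m = 3: λ = 2 × 2.14 × 343 / 3.00 = 489 nm.

489 nm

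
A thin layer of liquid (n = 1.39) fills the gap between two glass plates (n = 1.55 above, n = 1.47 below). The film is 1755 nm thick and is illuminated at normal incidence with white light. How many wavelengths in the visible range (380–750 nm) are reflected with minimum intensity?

At the upper boundary (n = 1.55 to n = 1.39) the reflected ray undergoes no phase shift.
Bottom surface (1.39 → 1.47): reflection off a higher-index medium gives a half-wave phase shift.
Net: one phase inversion between the two reflected rays.
With one net inversion, destructive interference in reflection requires 2 n t = m λ.
λ = 2 n t / m = 4879 / m nm.
m=6: 813 nm (IR); m=7: 697 nm (visible); m=8: 610 nm (visible); m=9: 542 nm (visible); m=10: 488 nm (visible); m=11: 444 nm (visible); m=12: 407 nm (visible); m=13: 375 nm (UV).

6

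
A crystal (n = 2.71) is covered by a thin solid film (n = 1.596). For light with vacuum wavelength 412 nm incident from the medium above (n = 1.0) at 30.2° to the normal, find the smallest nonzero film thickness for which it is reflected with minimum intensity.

68.0 nm

At the upper boundary (n = 1.0 to n = 1.596) the reflected ray undergoes a half-wave phase shift.
Ray reflecting at the bottom interface goes from n = 1.596 toward n = 2.71: a half-wave phase shift.
The two reflections carry the same phase change, so no net offset.
With no net inversion, destructive interference in reflection requires 2 n t cos θ_r = (m + ½) λ.
Snell's law: 1.0 sin 30.2° = 1.596 sin θ_r → sin θ_r = 0.315, cos θ_r = 0.949.
Minimum at m = 0: t = λ / (4 n cos θ_r) = 412 / (4 × 1.596 × 0.949) = 68.0 nm.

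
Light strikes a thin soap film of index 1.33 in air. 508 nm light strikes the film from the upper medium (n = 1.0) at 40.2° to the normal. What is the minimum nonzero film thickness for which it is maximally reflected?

Ray reflecting at the top interface goes from n = 1.0 toward n = 1.33: a half-wave phase shift.
At the lower boundary (n = 1.33 to n = 1.0) the reflected ray undergoes no phase shift.
Exactly one π shift → a net half-wave offset.
For strong reflection here: 2 n t cos θ_r = (m + ½) λ.
Snell's law: 1.0 sin 40.2° = 1.33 sin θ_r → sin θ_r = 0.485, cos θ_r = 0.874.
Minimum at m = 0: t = λ / (4 n cos θ_r) = 508 / (4 × 1.33 × 0.874) = 109 nm.

109 nm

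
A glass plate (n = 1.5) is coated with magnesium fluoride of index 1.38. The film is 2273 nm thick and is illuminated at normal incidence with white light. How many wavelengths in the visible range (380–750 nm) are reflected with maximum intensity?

At the upper boundary (n = 1.0 to n = 1.38) the reflected ray undergoes a half-wave phase shift.
At the lower boundary (n = 1.38 to n = 1.5) the reflected ray undergoes a half-wave phase shift.
Zero or two π shifts → no net half-wave offset.
With no net inversion, constructive interference in reflection requires 2 n t = m λ.
λ = 2 n t / m = 6273 / m nm.
m=8: 784 nm (IR); m=9: 697 nm (visible); m=10: 627 nm (visible); m=11: 570 nm (visible); m=12: 523 nm (visible); m=13: 483 nm (visible); m=14: 448 nm (visible); m=15: 418 nm (visible); m=16: 392 nm (visible); m=17: 369 nm (UV).

8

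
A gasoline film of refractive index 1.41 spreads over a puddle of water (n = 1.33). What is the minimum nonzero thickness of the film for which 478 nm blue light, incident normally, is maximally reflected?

At the upper boundary (n = 1.0 to n = 1.41) the reflected ray undergoes a half-wave phase shift.
Bottom surface (1.41 → 1.33): reflection off a lower-index medium gives no phase shift.
The two reflections differ by half a wavelength.
With one net inversion, constructive interference in reflection requires 2 n t = (m + ½) λ.
Minimum at m = 0: t = λ / (4 n) = 478 / (4 × 1.41) = 84.8 nm.

84.8 nm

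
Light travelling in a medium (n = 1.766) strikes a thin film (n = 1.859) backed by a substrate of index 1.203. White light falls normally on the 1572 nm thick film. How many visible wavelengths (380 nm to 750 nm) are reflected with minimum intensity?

8

Top surface (1.766 → 1.859): reflection off a higher-index medium gives a half-wave phase shift.
Bottom surface (1.859 → 1.203): reflection off a lower-index medium gives no phase shift.
The two reflections differ by half a wavelength.
For minimum reflection here: 2 n t = m λ.
λ = 2 n t / m = 5845 / m nm.
m=7: 835 nm (IR); m=8: 731 nm (visible); m=9: 649 nm (visible); m=10: 584 nm (visible); m=11: 531 nm (visible); m=12: 487 nm (visible); m=13: 450 nm (visible); m=14: 417 nm (visible); m=15: 390 nm (visible); m=16: 365 nm (UV).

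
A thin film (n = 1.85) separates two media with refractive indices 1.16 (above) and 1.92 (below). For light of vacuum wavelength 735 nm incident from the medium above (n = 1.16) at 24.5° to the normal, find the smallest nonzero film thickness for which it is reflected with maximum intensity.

At the upper boundary (n = 1.16 to n = 1.85) the reflected ray undergoes a half-wave phase shift.
Bottom surface (1.85 → 1.92): reflection off a higher-index medium gives a half-wave phase shift.
Zero or two π shifts → no net half-wave offset.
For strong reflection here: 2 n t cos θ_r = m λ.
Snell's law: 1.16 sin 24.5° = 1.85 sin θ_r → sin θ_r = 0.260, cos θ_r = 0.966.
Minimum nonzero at m = 1: t = λ / (2 n cos θ_r) = 735 / (2 × 1.85 × 0.966) = 206 nm.

206 nm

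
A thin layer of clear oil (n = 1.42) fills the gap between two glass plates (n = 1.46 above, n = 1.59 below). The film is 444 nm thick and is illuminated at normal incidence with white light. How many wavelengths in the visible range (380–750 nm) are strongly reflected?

1

Ray reflecting at the top interface goes from n = 1.46 toward n = 1.42: no phase shift.
Ray reflecting at the bottom interface goes from n = 1.42 toward n = 1.59: a half-wave phase shift.
The two reflections differ by half a wavelength.
For bright reflection here: 2 n t = (m + ½) λ.
λ = 2 n t / (m + ½) = 1261 / (m + ½) nm.
m=1: 841 nm (IR); m=2: 504 nm (visible); m=3: 360 nm (UV).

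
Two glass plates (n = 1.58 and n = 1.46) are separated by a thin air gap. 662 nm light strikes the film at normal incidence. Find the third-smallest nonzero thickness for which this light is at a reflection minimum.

Top surface (1.58 → 1.0): reflection off a lower-index medium gives no phase shift.
Ray reflecting at the bottom interface goes from n = 1.0 toward n = 1.46: a half-wave phase shift.
Exactly one π shift → a net half-wave offset.
For minimum reflection here: 2 n t = m λ.
The third-smallest nonzero thickness corresponds to m = 3: t = m λ / (2 n) = 3.00 × 662 / (2 × 1.0) = 993 nm.

993 nm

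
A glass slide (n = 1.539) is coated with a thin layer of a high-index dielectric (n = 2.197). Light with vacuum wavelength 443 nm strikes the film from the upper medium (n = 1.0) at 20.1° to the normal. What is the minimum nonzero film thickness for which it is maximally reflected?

Top surface (1.0 → 2.197): reflection off a higher-index medium gives a half-wave phase shift.
Ray reflecting at the bottom interface goes from n = 2.197 toward n = 1.539: no phase shift.
Exactly one π shift → a net half-wave offset.
With one net inversion, constructive interference in reflection requires 2 n t cos θ_r = (m + ½) λ.
Snell's law: 1.0 sin 20.1° = 2.197 sin θ_r → sin θ_r = 0.156, cos θ_r = 0.988.
Minimum at m = 0: t = λ / (4 n cos θ_r) = 443 / (4 × 2.197 × 0.988) = 51.0 nm.

51.0 nm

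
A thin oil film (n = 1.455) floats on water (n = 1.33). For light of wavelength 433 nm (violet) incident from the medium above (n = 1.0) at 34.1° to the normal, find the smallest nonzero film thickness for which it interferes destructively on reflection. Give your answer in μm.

At the upper boundary (n = 1.0 to n = 1.455) the reflected ray undergoes a half-wave phase shift.
At the lower boundary (n = 1.455 to n = 1.33) the reflected ray undergoes no phase shift.
Exactly one π shift → a net half-wave offset.
With one net inversion, destructive interference in reflection requires 2 n t cos θ_r = m λ.
Snell's law: 1.0 sin 34.1° = 1.455 sin θ_r → sin θ_r = 0.385, cos θ_r = 0.923.
Minimum nonzero at m = 1: t = λ / (2 n cos θ_r) = 433 / (2 × 1.455 × 0.923) = 161 nm.

0.161 μm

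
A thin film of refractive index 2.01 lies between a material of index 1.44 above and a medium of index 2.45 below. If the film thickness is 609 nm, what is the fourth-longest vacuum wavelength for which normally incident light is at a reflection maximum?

612 nm

At the upper boundary (n = 1.44 to n = 2.01) the reflected ray undergoes a half-wave phase shift.
Ray reflecting at the bottom interface goes from n = 2.01 toward n = 2.45: a half-wave phase shift.
Zero or two π shifts → no net half-wave offset.
With no net inversion, constructive interference in reflection requires 2 n t = m λ.
λ = 2 n t / m. The fourth-longest wavelength is m = 4: λ = 2 × 2.01 × 609 / 4.00 = 612 nm.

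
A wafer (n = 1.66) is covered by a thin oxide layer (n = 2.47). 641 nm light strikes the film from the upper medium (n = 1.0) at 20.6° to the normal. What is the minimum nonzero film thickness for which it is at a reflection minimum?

Top surface (1.0 → 2.47): reflection off a higher-index medium gives a half-wave phase shift.
Bottom surface (2.47 → 1.66): reflection off a lower-index medium gives no phase shift.
Exactly one π shift → a net half-wave offset.
With one net inversion, destructive interference in reflection requires 2 n t cos θ_r = m λ.
Snell's law: 1.0 sin 20.6° = 2.47 sin θ_r → sin θ_r = 0.142, cos θ_r = 0.990.
Minimum nonzero at m = 1: t = λ / (2 n cos θ_r) = 641 / (2 × 2.47 × 0.990) = 131 nm.

131 nm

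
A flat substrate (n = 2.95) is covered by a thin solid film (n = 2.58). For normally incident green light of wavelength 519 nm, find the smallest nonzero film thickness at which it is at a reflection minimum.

Top surface (1.0 → 2.58): reflection off a higher-index medium gives a half-wave phase shift.
Bottom surface (2.58 → 2.95): reflection off a higher-index medium gives a half-wave phase shift.
The two reflections carry the same phase change, so no net offset.
For dark reflection here: 2 n t = (m + ½) λ.
Minimum at m = 0: t = λ / (4 n) = 519 / (4 × 2.58) = 50.3 nm.

50.3 nm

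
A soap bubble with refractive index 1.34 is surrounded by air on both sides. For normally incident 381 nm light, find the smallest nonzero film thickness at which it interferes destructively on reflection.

At the upper boundary (n = 1.0 to n = 1.34) the reflected ray undergoes a half-wave phase shift.
Bottom surface (1.34 → 1.0): reflection off a lower-index medium gives no phase shift.
Exactly one π shift → a net half-wave offset.
With one net inversion, destructive interference in reflection requires 2 n t = m λ.
Minimum nonzero at m = 1: t = λ / (2 n) = 381 / (2 × 1.34) = 142 nm.

142 nm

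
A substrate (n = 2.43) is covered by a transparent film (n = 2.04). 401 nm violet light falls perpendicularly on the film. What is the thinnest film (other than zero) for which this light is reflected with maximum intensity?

98.3 nm

At the upper boundary (n = 1.0 to n = 2.04) the reflected ray undergoes a half-wave phase shift.
At the lower boundary (n = 2.04 to n = 2.43) the reflected ray undergoes a half-wave phase shift.
Zero or two π shifts → no net half-wave offset.
So the condition for constructive reflection is 2 n t = m λ.
Minimum nonzero at m = 1: t = λ / (2 n) = 401 / (2 × 2.04) = 98.3 nm.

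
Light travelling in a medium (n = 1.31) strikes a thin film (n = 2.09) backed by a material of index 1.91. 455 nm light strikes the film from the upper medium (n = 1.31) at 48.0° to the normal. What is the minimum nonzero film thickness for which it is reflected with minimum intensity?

At the upper boundary (n = 1.31 to n = 2.09) the reflected ray undergoes a half-wave phase shift.
Ray reflecting at the bottom interface goes from n = 2.09 toward n = 1.91: no phase shift.
The two reflections differ by half a wavelength.
For dark reflection here: 2 n t cos θ_r = m λ.
Snell's law: 1.31 sin 48.0° = 2.09 sin θ_r → sin θ_r = 0.466, cos θ_r = 0.885.
Minimum nonzero at m = 1: t = λ / (2 n cos θ_r) = 455 / (2 × 2.09 × 0.885) = 123 nm.

123 nm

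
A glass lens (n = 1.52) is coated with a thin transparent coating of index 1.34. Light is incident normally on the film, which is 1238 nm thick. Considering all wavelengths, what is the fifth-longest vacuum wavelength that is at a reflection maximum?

664 nm

Top surface (1.0 → 1.34): reflection off a higher-index medium gives a half-wave phase shift.
At the lower boundary (n = 1.34 to n = 1.52) the reflected ray undergoes a half-wave phase shift.
Net: no relative phase inversion (both shifts match).
For bright reflection here: 2 n t = m λ.
λ = 2 n t / m. The fifth-longest wavelength is m = 5: λ = 2 × 1.34 × 1238 / 5.00 = 664 nm.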